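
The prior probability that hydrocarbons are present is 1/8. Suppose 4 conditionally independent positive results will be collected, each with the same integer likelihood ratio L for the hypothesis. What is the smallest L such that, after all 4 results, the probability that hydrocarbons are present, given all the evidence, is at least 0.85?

Prior odds = 0.125/0.875 = 1/7.
Target odds = 0.85/0.15 = 17/3.
Need L⁴ ≥ 17/3 ÷ (1/7) = 119/3.
2⁴ = 16 < 119/3 ≤ 81 = 3⁴, so L = 3.

3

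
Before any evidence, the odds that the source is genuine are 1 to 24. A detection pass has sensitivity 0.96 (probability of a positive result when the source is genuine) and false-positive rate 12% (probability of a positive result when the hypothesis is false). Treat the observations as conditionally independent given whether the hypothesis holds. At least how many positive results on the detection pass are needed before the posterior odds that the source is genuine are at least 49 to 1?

Prior odds = 1/24.
Likelihood ratio of a positive result = 0.96/0.12 = 8.
Target odds = 49.
Require 8ⁿ ≥ 49 ÷ (1/24) = 1176.
8³ = 512 falls short of 1176 but 8⁴ = 4096 reaches it, so n = 4.

4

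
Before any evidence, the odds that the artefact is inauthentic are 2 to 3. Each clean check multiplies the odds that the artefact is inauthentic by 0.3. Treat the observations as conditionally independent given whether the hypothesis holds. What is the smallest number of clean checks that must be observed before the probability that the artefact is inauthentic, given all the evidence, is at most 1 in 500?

Prior odds = 2/3.
Likelihood ratio per clean check = 0.3.
Target posterior odds = 0.002/0.998 = 1/499.
Need (2/3) × 0.3ⁿ ≤ 1/499, i.e. 0.3ⁿ ≤ 3/998.
0.3⁴ = 0.0081 is still above 3/998 but 0.3⁵ = 243/100000 is at or below it, so n = 5.

5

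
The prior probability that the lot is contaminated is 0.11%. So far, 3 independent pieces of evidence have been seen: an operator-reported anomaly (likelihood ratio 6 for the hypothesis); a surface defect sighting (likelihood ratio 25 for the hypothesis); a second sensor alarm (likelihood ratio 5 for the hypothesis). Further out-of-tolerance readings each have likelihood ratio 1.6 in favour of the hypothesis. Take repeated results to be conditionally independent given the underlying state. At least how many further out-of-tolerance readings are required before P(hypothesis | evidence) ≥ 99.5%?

12

Prior odds = 0.0011/0.9989 = 11/9989.
Combined Bayes factor of the evidence already in hand = 6 × 25 × 5 = 750.
Odds after that evidence = (11/9989) × 750 = 8250/9989.
Target odds = 0.995/0.005 = 199.
Need 1.6ⁿ ≥ 199 ÷ (8250/9989) = 1987811/8250.
1.6¹¹ ≈175.922 falls short of 1987811/8250 but 1.6¹² ≈281.475 reaches it, so n = 12.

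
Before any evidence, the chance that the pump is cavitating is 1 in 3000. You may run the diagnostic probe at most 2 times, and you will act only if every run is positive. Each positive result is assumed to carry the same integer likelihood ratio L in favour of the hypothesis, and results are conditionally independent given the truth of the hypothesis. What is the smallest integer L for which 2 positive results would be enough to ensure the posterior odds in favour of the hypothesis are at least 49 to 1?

Prior odds = (1/3000)/(2999/3000) = 1/2999.
Target odds = 49.
Need L² ≥ 49 ÷ (1/2999) = 146951.
383² = 146689 < 146951 ≤ 147456 = 384², so L = 384.

384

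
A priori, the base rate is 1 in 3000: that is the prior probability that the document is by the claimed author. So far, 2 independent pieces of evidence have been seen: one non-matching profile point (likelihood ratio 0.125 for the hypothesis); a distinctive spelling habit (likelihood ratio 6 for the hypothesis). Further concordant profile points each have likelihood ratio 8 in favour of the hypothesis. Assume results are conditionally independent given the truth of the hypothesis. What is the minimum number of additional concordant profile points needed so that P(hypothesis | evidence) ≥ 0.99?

7

Prior odds = (1/3000)/(2999/3000) = 1/2999.
Combined Bayes factor of the evidence already in hand = 0.125 × 6 = 0.75.
Odds after that evidence = (1/2999) × 0.75 = 3/11996.
Target odds = 0.99/0.01 = 99.
Need 8ⁿ ≥ 99 ÷ (3/11996) = 395868.
8⁶ = 262144 falls short of 395868 but 8⁷ = 2097152 reaches it, so n = 7.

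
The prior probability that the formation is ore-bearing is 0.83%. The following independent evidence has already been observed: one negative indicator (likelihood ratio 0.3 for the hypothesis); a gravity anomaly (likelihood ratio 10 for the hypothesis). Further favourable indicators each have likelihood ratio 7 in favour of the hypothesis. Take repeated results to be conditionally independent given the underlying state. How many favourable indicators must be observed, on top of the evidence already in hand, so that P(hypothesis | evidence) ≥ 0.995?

5

Prior odds = 0.0083/0.9917 = 83/9917.
Combined Bayes factor of the evidence already in hand = 0.3 × 10 = 3.
Odds after that evidence = (83/9917) × 3 = 249/9917.
Target odds = 0.995/0.005 = 199.
Need 7ⁿ ≥ 199 ÷ (249/9917) = 1973483/249.
7⁴ = 2401 falls short of 1973483/249 but 7⁵ = 16807 reaches it, so n = 5.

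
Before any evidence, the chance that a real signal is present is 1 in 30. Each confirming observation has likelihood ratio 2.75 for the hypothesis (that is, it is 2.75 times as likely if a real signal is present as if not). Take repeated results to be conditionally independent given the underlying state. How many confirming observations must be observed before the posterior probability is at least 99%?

8

Prior odds = (1/30)/(29/30) = 1/29.
Likelihood ratio per confirming observation = 2.75.
Target odds: 0.99 ÷ 0.01 = 99.
Need (1/29) × 2.75ⁿ ≥ 99, i.e. 2.75ⁿ ≥ 2871.
2.75⁷ = 19487171/16384 falls short of 2871 but 2.75⁸ = 214358881/65536 reaches it, so n = 8.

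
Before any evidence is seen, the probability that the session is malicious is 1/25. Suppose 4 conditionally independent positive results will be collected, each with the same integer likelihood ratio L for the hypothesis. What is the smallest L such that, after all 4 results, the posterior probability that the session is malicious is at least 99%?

Prior odds = 0.04/0.96 = 1/24.
Target odds = 0.99/0.01 = 99.
Need L⁴ ≥ 99 ÷ (1/24) = 2376.
6⁴ = 1296 < 2376 ≤ 2401 = 7⁴, so L = 7.

7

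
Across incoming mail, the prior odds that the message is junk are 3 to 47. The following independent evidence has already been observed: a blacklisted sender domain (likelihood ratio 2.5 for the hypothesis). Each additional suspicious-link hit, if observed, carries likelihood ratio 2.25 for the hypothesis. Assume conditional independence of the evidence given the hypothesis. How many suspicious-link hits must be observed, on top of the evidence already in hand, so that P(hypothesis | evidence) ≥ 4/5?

Prior odds = 3/47.
Bayes factor of the evidence already in hand = 2.5.
Odds after that evidence = (3/47) × 2.5 = 15/94.
Target odds = 0.8/0.2 = 4.
Need 2.25ⁿ ≥ 4 ÷ (15/94) = 376/15.
2.25³ = 11.390625 falls short of 376/15 but 2.25⁴ = 25.62890625 reaches it, so n = 4.

4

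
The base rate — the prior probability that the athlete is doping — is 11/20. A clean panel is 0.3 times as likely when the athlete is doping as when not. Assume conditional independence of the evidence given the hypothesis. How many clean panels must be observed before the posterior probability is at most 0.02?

Prior odds: 0.55 ÷ 0.45 = 11/9.
Likelihood ratio per clean panel = 0.3.
Target posterior odds = 0.02/0.98 = 1/49.
Need (11/9) × 0.3ⁿ ≤ 1/49, i.e. 0.3ⁿ ≤ 9/539.
0.3³ = 0.027 is still above 9/539 but 0.3⁴ = 0.0081 is at or below it, so n = 4.

4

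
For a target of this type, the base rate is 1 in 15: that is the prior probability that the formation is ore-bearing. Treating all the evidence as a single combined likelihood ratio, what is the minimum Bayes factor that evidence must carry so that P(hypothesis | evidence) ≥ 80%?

Prior odds = (1/15)/(14/15) = 1/14.
Target odds = 0.8/0.2 = 4.
Required Bayes factor = 4 ÷ (1/14) = 56.

56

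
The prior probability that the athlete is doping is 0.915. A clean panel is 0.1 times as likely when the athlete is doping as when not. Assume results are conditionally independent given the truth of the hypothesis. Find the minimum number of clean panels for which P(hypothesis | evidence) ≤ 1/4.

2

Prior odds: 0.915 ÷ 0.085 = 183/17.
Likelihood ratio per clean panel = 0.1.
Target odds: 0.25 ÷ 0.75 = 1/3.
Need (183/17) × 0.1ⁿ ≤ 1/3, i.e. 0.1ⁿ ≤ 17/549.
0.1¹ = 0.1 is still above 17/549 but 0.1² = 0.01 is at or below it, so n = 2.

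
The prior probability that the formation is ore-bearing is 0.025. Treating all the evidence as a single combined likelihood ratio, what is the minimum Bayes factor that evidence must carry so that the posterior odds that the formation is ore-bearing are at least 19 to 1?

741

Prior odds = 0.025/0.975 = 1/39.
Target odds = 19.
Required Bayes factor = 19 ÷ (1/39) = 741.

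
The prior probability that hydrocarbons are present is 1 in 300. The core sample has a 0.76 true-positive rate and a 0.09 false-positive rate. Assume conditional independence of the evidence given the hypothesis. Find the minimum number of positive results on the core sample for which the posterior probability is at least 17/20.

Prior odds = (1/300)/(299/300) = 1/299.
Likelihood ratio of a positive result = 0.76/0.09 = 76/9.
Target odds: 0.85 ÷ 0.15 = 17/3.
Require (76/9)ⁿ ≥ 17/3 ÷ (1/299) = 5083/3.
(76/9)³ = 438976/729 falls short of 5083/3 but (76/9)⁴ = 33362176/6561 reaches it, so n = 4.

4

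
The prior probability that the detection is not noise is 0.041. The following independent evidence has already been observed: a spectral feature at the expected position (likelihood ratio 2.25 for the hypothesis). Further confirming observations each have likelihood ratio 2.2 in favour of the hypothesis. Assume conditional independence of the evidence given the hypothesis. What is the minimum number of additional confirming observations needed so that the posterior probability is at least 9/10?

6

Prior odds = 0.041/0.959 = 41/959.
Bayes factor of the evidence already in hand = 2.25.
Odds after that evidence = (41/959) × 2.25 = 369/3836.
Target odds = 0.9/0.1 = 9.
Need 2.2ⁿ ≥ 9 ÷ (369/3836) = 3836/41.
2.2⁵ = 51.53632 falls short of 3836/41 but 2.2⁶ = 1771561/15625 reaches it, so n = 6.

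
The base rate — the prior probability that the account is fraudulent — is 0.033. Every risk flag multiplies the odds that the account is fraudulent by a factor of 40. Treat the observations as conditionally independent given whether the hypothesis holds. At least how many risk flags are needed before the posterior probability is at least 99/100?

3

Prior odds: 0.033 ÷ 0.967 = 33/967.
Likelihood ratio per risk flag = 40.
Target posterior odds = 0.99/0.01 = 99.
Need (33/967) × 40ⁿ ≥ 99, i.e. 40ⁿ ≥ 2901.
40² = 1600 falls short of 2901 but 40³ = 64000 reaches it, so n = 3.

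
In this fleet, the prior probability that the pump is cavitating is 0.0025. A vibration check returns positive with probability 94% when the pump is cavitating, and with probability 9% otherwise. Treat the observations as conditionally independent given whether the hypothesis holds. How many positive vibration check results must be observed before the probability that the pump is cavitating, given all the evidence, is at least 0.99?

Prior odds = 0.0025/0.9975 = 1/399.
Likelihood ratio of a positive result = 0.94/0.09 = 94/9.
Target odds: 0.99 ÷ 0.01 = 99.
Need (1/399) × (94/9)ⁿ ≥ 99, i.e. (94/9)ⁿ ≥ 39501.
(94/9)⁴ = 78074896/6561 falls short of 39501 but (94/9)⁵ ≈124287 reaches it, so n = 5.

5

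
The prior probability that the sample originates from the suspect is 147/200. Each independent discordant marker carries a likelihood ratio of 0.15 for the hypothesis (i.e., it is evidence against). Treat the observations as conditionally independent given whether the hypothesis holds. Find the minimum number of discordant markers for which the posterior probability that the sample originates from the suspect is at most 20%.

Prior odds = 0.735/0.265 = 147/53.
Likelihood ratio per discordant marker = 0.15.
Target odds: 0.2 ÷ 0.8 = 0.25.
Require 0.15ⁿ ≤ 0.25 ÷ (147/53) = 53/588.
0.15¹ = 0.15 is still above 53/588 but 0.15² = 0.0225 is at or below it, so n = 2.

2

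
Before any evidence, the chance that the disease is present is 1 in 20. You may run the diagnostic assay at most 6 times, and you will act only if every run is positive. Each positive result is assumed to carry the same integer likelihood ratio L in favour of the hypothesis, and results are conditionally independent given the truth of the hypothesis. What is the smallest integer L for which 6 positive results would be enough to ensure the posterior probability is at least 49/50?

Prior odds = 0.05/0.95 = 1/19.
Target odds = 0.98/0.02 = 49.
Need L⁶ ≥ 49 ÷ (1/19) = 931.
3⁶ = 729 < 931 ≤ 4096 = 4⁶, so L = 4.

4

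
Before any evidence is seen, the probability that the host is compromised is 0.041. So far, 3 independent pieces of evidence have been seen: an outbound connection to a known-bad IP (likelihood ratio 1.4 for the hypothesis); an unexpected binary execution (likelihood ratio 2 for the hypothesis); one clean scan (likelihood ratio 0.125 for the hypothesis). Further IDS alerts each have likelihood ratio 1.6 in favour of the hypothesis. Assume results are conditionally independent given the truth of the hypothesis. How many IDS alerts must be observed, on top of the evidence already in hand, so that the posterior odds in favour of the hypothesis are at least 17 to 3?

Prior odds = 0.041/0.959 = 41/959.
Combined Bayes factor of the evidence already in hand = 1.4 × 2 × 0.125 = 0.35.
Odds after that evidence = (41/959) × 0.35 = 41/2740.
Target odds = 17/3.
Need 1.6ⁿ ≥ 17/3 ÷ (41/2740) = 46580/123.
1.6¹² ≈281.475 falls short of 46580/123 but 1.6¹³ ≈450.36 reaches it, so n = 13.

13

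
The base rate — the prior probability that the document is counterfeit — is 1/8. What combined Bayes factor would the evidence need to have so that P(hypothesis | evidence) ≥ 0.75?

21

Prior odds = 0.125/0.875 = 1/7.
Target odds = 0.75/0.25 = 3.
Required Bayes factor = 3 ÷ (1/7) = 21.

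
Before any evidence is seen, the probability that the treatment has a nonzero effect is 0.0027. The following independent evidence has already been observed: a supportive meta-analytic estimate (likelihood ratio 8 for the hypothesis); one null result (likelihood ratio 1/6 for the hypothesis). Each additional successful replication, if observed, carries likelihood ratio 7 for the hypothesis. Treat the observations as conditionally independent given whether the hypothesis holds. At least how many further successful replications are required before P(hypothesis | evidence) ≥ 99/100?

6

Prior odds = 0.0027/0.9973 = 27/9973.
Combined Bayes factor of the evidence already in hand = 8 × (1/6) = 4/3.
Odds after that evidence = (27/9973) × 4/3 = 36/9973.
Target odds = 0.99/0.01 = 99.
Need 7ⁿ ≥ 99 ÷ (36/9973) = 27425.75.
7⁵ = 16807 falls short of 27425.75 but 7⁶ = 117649 reaches it, so n = 6.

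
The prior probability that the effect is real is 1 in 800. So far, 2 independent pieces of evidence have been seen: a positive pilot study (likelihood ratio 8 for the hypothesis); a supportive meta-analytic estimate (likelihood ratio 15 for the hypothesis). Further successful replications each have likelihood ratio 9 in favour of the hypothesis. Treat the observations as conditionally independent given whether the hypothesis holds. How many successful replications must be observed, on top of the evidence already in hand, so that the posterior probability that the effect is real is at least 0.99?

Prior odds = 0.00125/0.99875 = 1/799.
Combined Bayes factor of the evidence already in hand = 8 × 15 = 120.
Odds after that evidence = (1/799) × 120 = 120/799.
Target odds = 0.99/0.01 = 99.
Need 9ⁿ ≥ 99 ÷ (120/799) = 659.175.
9² = 81 falls short of 659.175 but 9³ = 729 reaches it, so n = 3.

3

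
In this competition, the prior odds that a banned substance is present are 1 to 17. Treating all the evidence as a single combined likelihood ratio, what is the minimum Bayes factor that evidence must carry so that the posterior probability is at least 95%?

323

Prior odds = 1/17.
Target odds = 0.95/0.05 = 19.
Required Bayes factor = 19 ÷ (1/17) = 323.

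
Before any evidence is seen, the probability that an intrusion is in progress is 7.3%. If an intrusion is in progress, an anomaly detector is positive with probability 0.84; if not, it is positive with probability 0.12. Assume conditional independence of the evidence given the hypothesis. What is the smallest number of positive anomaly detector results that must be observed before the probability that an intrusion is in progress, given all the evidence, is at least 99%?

4

Prior odds: 0.073 ÷ 0.927 = 73/927.
Likelihood ratio of a positive = 0.84/0.12 = 7.
Target posterior odds = 0.99/0.01 = 99.
Need (73/927) × 7ⁿ ≥ 99, i.e. 7ⁿ ≥ 91773/73.
7³ = 343 falls short of 91773/73 but 7⁴ = 2401 reaches it, so n = 4.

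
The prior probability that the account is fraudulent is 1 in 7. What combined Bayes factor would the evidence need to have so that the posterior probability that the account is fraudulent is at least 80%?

Prior odds = (1/7)/(6/7) = 1/6.
Target odds = 0.8/0.2 = 4.
Required Bayes factor = 4 ÷ (1/6) = 24.

24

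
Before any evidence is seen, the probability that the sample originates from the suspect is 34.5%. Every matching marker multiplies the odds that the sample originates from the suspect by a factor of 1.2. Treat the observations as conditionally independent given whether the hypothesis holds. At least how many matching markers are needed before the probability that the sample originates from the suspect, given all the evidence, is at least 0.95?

20

Prior odds = 0.345/0.655 = 69/131.
Likelihood ratio per matching marker = 1.2.
Target posterior odds = 0.95/0.05 = 19.
Need (69/131) × 1.2ⁿ ≥ 19, i.e. 1.2ⁿ ≥ 2489/69.
1.2¹⁹ ≈31.948 falls short of 2489/69 but 1.2²⁰ ≈38.3376 reaches it, so n = 20.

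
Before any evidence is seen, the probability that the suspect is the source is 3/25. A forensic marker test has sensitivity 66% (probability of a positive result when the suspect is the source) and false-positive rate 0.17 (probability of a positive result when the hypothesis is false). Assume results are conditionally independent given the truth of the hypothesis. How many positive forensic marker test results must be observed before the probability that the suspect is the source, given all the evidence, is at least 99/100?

5

Prior odds = 0.12/0.88 = 3/22.
Likelihood ratio of a positive result = 0.66/0.17 = 66/17.
Target odds: 0.99 ÷ 0.01 = 99.
Require (66/17)ⁿ ≥ 99 ÷ (3/22) = 726.
(66/17)⁴ = 18974736/83521 falls short of 726 but (66/17)⁵ ≈882.013 reaches it, so n = 5.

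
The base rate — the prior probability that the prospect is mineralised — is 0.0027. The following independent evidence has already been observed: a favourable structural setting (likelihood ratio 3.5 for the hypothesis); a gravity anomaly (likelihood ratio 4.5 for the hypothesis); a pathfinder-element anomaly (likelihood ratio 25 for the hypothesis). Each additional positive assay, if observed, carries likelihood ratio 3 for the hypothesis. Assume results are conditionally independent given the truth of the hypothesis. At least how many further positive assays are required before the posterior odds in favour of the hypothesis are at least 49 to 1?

4

Prior odds = 0.0027/0.9973 = 27/9973.
Combined Bayes factor of the evidence already in hand = 3.5 × 4.5 × 25 = 393.75.
Odds after that evidence = (27/9973) × 393.75 = 42525/39892.
Target odds = 49.
Need 3ⁿ ≥ 49 ÷ (42525/39892) = 279244/6075.
3³ = 27 falls short of 279244/6075 but 3⁴ = 81 reaches it, so n = 4.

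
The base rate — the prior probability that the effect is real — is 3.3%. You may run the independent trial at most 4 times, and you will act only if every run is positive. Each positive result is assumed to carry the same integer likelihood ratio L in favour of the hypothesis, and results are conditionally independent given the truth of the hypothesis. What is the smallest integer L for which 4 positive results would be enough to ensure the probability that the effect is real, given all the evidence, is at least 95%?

5

Prior odds = 0.033/0.967 = 33/967.
Target odds = 0.95/0.05 = 19.
Need L⁴ ≥ 19 ÷ (33/967) = 18373/33.
4⁴ = 256 < 18373/33 ≤ 625 = 5⁴, so L = 5.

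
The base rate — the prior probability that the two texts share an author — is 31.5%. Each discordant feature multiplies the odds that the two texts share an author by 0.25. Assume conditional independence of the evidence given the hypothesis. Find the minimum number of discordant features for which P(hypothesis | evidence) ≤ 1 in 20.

Prior odds = 0.315/0.685 = 63/137.
Likelihood ratio per discordant feature = 0.25.
Target odds: 0.05 ÷ 0.95 = 1/19.
Require 0.25ⁿ ≤ 1/19 ÷ (63/137) = 137/1197.
0.25¹ = 0.25 is still above 137/1197 but 0.25² = 0.0625 is at or below it, so n = 2.

2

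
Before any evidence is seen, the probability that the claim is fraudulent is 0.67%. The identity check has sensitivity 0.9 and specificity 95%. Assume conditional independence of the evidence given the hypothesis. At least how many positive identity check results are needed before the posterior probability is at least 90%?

Prior odds = 0.0067/0.9933 = 67/9933.
False-positive rate = 1 − 0.95 = 0.05; likelihood ratio of a positive = 0.9/0.05 = 18.
Target odds: 0.9 ÷ 0.1 = 9.
Need (67/9933) × 18ⁿ ≥ 9, i.e. 18ⁿ ≥ 89397/67.
18² = 324 falls short of 89397/67 but 18³ = 5832 reaches it, so n = 3.

3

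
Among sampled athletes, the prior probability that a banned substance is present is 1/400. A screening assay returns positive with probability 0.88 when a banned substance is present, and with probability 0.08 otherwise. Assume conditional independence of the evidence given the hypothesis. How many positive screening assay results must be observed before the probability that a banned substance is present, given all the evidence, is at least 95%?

Prior odds: 0.0025 ÷ 0.9975 = 1/399.
Likelihood ratio of a positive result = 0.88/0.08 = 11.
Target odds: 0.95 ÷ 0.05 = 19.
Need (1/399) × 11ⁿ ≥ 19, i.e. 11ⁿ ≥ 7581.
11³ = 1331 falls short of 7581 but 11⁴ = 14641 reaches it, so n = 4.

4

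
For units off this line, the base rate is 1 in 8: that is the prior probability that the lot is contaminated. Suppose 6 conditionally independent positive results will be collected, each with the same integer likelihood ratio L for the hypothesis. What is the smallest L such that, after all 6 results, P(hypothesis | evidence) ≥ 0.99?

Prior odds = 0.125/0.875 = 1/7.
Target odds = 0.99/0.01 = 99.
Need L⁶ ≥ 99 ÷ (1/7) = 693.
2⁶ = 64 < 693 ≤ 729 = 3⁶, so L = 3.

3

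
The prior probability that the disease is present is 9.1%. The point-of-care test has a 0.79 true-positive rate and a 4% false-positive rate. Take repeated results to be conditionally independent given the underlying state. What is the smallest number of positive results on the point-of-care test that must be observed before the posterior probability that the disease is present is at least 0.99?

3

Prior odds = 0.091/0.909 = 91/909.
Likelihood ratio of a positive result = 0.79/0.04 = 19.75.
Target odds: 0.99 ÷ 0.01 = 99.
Need (91/909) × 19.75ⁿ ≥ 99, i.e. 19.75ⁿ ≥ 89991/91.
19.75² = 390.0625 falls short of 89991/91 but 19.75³ = 7703.734375 reaches it, so n = 3.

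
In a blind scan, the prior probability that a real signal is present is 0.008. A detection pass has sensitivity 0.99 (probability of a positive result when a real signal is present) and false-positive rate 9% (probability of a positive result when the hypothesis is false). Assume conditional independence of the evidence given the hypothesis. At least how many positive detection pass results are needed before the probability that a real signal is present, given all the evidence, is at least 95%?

4

Prior odds = 0.008/0.992 = 1/124.
Likelihood ratio of a positive result = 0.99/0.09 = 11.
Target odds: 0.95 ÷ 0.05 = 19.
Require 11ⁿ ≥ 19 ÷ (1/124) = 2356.
11³ = 1331 falls short of 2356 but 11⁴ = 14641 reaches it, so n = 4.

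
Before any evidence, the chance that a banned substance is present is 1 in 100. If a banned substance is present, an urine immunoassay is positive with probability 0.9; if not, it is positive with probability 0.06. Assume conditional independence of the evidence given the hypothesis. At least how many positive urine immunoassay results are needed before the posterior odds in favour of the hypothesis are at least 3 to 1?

3

Prior odds: 0.01 ÷ 0.99 = 1/99.
Likelihood ratio of a positive = 0.9/0.06 = 15.
Target odds = 3.
Require 15ⁿ ≥ 3 ÷ (1/99) = 297.
15² = 225 falls short of 297 but 15³ = 3375 reaches it, so n = 3.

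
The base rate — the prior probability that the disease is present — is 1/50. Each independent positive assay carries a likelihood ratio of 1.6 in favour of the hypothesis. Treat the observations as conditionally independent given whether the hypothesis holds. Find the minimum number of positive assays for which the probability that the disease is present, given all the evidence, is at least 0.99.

Prior odds = 0.02/0.98 = 1/49.
Likelihood ratio per positive assay = 1.6.
Target posterior odds = 0.99/0.01 = 99.
Require 1.6ⁿ ≥ 99 ÷ (1/49) = 4851.
1.6¹⁸ ≈4722.37 falls short of 4851 but 1.6¹⁹ ≈7555.79 reaches it, so n = 19.

19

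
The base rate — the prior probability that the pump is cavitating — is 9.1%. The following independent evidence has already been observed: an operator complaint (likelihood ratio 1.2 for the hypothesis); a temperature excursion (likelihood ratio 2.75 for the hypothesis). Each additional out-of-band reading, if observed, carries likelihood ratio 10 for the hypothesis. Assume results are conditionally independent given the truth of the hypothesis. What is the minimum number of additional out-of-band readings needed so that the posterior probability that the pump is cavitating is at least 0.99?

Prior odds = 0.091/0.909 = 91/909.
Combined Bayes factor of the evidence already in hand = 1.2 × 2.75 = 3.3.
Odds after that evidence = (91/909) × 3.3 = 1001/3030.
Target odds = 0.99/0.01 = 99.
Need 10ⁿ ≥ 99 ÷ (1001/3030) = 27270/91.
10² = 100 falls short of 27270/91 but 10³ = 1000 reaches it, so n = 3.

3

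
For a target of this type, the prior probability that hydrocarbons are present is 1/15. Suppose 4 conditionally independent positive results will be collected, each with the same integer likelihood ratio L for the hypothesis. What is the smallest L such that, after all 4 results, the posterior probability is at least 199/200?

8

Prior odds = (1/15)/(14/15) = 1/14.
Target odds = 0.995/0.005 = 199.
Need L⁴ ≥ 199 ÷ (1/14) = 2786.
7⁴ = 2401 < 2786 ≤ 4096 = 8⁴, so L = 8.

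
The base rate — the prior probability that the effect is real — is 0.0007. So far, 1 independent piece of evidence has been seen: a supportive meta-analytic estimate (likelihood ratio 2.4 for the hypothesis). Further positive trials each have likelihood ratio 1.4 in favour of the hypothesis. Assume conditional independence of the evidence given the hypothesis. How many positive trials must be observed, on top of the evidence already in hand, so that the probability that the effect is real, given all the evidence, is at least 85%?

Prior odds = 0.0007/0.9993 = 7/9993.
Bayes factor of the evidence already in hand = 2.4.
Odds after that evidence = (7/9993) × 2.4 = 28/16655.
Target odds = 0.85/0.15 = 17/3.
Need 1.4ⁿ ≥ 17/3 ÷ (28/16655) = 283135/84.
1.4²⁴ ≈3214.2 falls short of 283135/84 but 1.4²⁵ ≈4499.88 reaches it, so n = 25.

25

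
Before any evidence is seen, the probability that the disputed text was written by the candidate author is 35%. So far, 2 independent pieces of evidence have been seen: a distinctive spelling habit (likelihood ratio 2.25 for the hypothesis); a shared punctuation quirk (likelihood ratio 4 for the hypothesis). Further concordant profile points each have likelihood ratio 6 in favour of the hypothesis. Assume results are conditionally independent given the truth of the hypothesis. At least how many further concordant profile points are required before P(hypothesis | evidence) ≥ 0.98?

Prior odds = 0.35/0.65 = 7/13.
Combined Bayes factor of the evidence already in hand = 2.25 × 4 = 9.
Odds after that evidence = (7/13) × 9 = 63/13.
Target odds = 0.98/0.02 = 49.
Need 6ⁿ ≥ 49 ÷ (63/13) = 91/9.
6¹ = 6 falls short of 91/9 but 6² = 36 reaches it, so n = 2.

2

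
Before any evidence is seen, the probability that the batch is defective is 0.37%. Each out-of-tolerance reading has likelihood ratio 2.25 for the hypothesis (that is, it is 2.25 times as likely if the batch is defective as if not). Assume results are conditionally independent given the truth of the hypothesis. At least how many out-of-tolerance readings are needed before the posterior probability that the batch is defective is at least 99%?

13

Prior odds = 0.0037/0.9963 = 37/9963.
Likelihood ratio per out-of-tolerance reading = 2.25.
Target posterior odds = 0.99/0.01 = 99.
Require 2.25ⁿ ≥ 99 ÷ (37/9963) = 986337/37.
2.25¹² ≈16834.1 falls short of 986337/37 but 2.25¹³ ≈37876.8 reaches it, so n = 13.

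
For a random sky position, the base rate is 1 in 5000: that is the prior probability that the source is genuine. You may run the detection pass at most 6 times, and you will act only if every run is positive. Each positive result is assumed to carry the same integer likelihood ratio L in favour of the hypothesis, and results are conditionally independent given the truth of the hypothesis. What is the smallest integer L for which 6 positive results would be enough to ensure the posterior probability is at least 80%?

Prior odds = 0.0002/0.9998 = 1/4999.
Target odds = 0.8/0.2 = 4.
Need L⁶ ≥ 4 ÷ (1/4999) = 19996.
5⁶ = 15625 < 19996 ≤ 46656 = 6⁶, so L = 6.

6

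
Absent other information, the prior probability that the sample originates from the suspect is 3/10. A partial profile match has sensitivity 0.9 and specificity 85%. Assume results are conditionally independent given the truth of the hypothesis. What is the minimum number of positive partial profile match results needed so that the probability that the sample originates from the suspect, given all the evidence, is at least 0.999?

5

Prior odds: 0.3 ÷ 0.7 = 3/7.
False-positive rate = 1 − 0.85 = 0.15; likelihood ratio of a positive = 0.9/0.15 = 6.
Target odds: 0.999 ÷ 0.001 = 999.
Require 6ⁿ ≥ 999 ÷ (3/7) = 2331.
6⁴ = 1296 falls short of 2331 but 6⁵ = 7776 reaches it, so n = 5.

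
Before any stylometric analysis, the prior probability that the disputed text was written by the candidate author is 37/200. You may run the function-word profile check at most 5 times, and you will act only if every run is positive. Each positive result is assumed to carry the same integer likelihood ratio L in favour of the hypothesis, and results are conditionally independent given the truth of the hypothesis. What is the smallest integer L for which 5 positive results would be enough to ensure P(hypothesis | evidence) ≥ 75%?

Prior odds = 0.185/0.815 = 37/163.
Target odds = 0.75/0.25 = 3.
Need L⁵ ≥ 3 ÷ (37/163) = 489/37.
1⁵ = 1 < 489/37 ≤ 32 = 2⁵, so L = 2.

2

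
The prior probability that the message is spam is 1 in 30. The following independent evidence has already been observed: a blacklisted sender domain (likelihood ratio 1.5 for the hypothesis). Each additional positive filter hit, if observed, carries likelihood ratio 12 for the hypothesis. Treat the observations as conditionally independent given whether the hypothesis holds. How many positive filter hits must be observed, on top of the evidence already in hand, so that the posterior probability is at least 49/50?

3

Prior odds = (1/30)/(29/30) = 1/29.
Bayes factor of the evidence already in hand = 1.5.
Odds after that evidence = (1/29) × 1.5 = 3/58.
Target odds = 0.98/0.02 = 49.
Need 12ⁿ ≥ 49 ÷ (3/58) = 2842/3.
12² = 144 falls short of 2842/3 but 12³ = 1728 reaches it, so n = 3.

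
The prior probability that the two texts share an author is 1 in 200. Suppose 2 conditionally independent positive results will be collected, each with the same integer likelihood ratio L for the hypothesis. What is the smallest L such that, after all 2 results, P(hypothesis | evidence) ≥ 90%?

Prior odds = 0.005/0.995 = 1/199.
Target odds = 0.9/0.1 = 9.
Need L² ≥ 9 ÷ (1/199) = 1791.
42² = 1764 < 1791 ≤ 1849 = 43², so L = 43.

43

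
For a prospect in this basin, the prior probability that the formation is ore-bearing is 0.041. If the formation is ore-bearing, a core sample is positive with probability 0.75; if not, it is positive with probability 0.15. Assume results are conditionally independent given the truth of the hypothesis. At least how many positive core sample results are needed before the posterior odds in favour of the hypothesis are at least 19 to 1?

4

Prior odds = 0.041/0.959 = 41/959.
Likelihood ratio of a positive = 0.75/0.15 = 5.
Target odds = 19.
Need (41/959) × 5ⁿ ≥ 19, i.e. 5ⁿ ≥ 18221/41.
5³ = 125 falls short of 18221/41 but 5⁴ = 625 reaches it, so n = 4.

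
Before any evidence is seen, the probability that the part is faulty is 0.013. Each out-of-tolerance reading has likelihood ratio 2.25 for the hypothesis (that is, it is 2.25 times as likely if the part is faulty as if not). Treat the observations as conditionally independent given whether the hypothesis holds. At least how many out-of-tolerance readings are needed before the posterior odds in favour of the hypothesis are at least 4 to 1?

Prior odds: 0.013 ÷ 0.987 = 13/987.
Likelihood ratio per out-of-tolerance reading = 2.25.
Target odds = 4.
Require 2.25ⁿ ≥ 4 ÷ (13/987) = 3948/13.
2.25⁷ = 4782969/16384 falls short of 3948/13 but 2.25⁸ = 43046721/65536 reaches it, so n = 8.

8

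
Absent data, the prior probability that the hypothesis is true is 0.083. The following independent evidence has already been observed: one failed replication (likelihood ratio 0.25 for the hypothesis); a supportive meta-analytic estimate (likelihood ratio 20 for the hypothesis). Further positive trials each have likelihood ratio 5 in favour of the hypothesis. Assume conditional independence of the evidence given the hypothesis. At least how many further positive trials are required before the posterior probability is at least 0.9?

2

Prior odds = 0.083/0.917 = 83/917.
Combined Bayes factor of the evidence already in hand = 0.25 × 20 = 5.
Odds after that evidence = (83/917) × 5 = 415/917.
Target odds = 0.9/0.1 = 9.
Need 5ⁿ ≥ 9 ÷ (415/917) = 8253/415.
5¹ = 5 falls short of 8253/415 but 5² = 25 reaches it, so n = 2.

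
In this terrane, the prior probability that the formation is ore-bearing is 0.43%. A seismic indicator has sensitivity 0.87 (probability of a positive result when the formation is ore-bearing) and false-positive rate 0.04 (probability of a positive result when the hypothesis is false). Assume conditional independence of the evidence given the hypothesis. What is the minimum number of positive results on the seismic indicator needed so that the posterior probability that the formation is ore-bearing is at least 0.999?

5

Prior odds: 0.0043 ÷ 0.9957 = 43/9957.
Likelihood ratio of a positive result = 0.87/0.04 = 21.75.
Target odds: 0.999 ÷ 0.001 = 999.
Need (43/9957) × 21.75ⁿ ≥ 999, i.e. 21.75ⁿ ≥ 9947043/43.
21.75⁴ = 57289761/256 falls short of 9947043/43 but 21.75⁵ ≈4.86739e+06 reaches it, so n = 5.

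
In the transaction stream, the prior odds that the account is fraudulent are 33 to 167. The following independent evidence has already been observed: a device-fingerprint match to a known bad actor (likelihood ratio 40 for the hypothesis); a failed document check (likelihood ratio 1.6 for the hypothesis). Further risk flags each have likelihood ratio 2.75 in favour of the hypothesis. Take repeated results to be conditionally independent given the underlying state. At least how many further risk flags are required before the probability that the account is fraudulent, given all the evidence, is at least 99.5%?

Prior odds = 33/167.
Combined Bayes factor of the evidence already in hand = 40 × 1.6 = 64.
Odds after that evidence = (33/167) × 64 = 2112/167.
Target odds = 0.995/0.005 = 199.
Need 2.75ⁿ ≥ 199 ÷ (2112/167) = 33233/2112.
2.75² = 7.5625 falls short of 33233/2112 but 2.75³ = 20.796875 reaches it, so n = 3.

3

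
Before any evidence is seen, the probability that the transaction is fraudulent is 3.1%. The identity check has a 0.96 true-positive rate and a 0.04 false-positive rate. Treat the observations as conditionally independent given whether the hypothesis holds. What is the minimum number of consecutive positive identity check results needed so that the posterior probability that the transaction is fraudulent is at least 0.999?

4

Prior odds = 0.031/0.969 = 31/969.
Likelihood ratio of a positive result = 0.96/0.04 = 24.
Target posterior odds = 0.999/0.001 = 999.
Need (31/969) × 24ⁿ ≥ 999, i.e. 24ⁿ ≥ 968031/31.
24³ = 13824 falls short of 968031/31 but 24⁴ = 331776 reaches it, so n = 4.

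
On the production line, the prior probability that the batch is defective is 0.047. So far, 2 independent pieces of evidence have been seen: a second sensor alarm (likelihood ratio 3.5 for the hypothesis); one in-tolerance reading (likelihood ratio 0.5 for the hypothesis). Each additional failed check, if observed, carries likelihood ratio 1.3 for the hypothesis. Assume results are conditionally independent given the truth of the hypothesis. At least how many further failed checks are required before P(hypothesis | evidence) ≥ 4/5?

Prior odds = 0.047/0.953 = 47/953.
Combined Bayes factor of the evidence already in hand = 3.5 × 0.5 = 1.75.
Odds after that evidence = (47/953) × 1.75 = 329/3812.
Target odds = 0.8/0.2 = 4.
Need 1.3ⁿ ≥ 4 ÷ (329/3812) = 15248/329.
1.3¹⁴ ≈39.3738 falls short of 15248/329 but 1.3¹⁵ ≈51.1859 reaches it, so n = 15.

15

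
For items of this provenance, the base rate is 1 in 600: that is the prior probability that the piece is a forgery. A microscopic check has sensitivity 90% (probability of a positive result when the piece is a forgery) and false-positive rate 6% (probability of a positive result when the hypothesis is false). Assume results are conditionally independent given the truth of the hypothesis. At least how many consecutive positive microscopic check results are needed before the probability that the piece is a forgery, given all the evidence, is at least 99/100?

5

Prior odds: (1/600) ÷ (599/600) = 1/599.
Likelihood ratio of a positive result = 0.9/0.06 = 15.
Target odds: 0.99 ÷ 0.01 = 99.
Require 15ⁿ ≥ 99 ÷ (1/599) = 59301.
15⁴ = 50625 falls short of 59301 but 15⁵ = 759375 reaches it, so n = 5.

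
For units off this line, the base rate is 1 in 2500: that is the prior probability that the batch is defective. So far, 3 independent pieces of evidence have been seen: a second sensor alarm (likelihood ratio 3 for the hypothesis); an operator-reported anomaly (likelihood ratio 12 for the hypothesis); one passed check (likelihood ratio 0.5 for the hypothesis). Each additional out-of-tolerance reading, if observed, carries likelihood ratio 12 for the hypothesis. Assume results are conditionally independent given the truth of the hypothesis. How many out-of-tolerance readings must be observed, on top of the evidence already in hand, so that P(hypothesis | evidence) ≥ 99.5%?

Prior odds = 0.0004/0.9996 = 1/2499.
Combined Bayes factor of the evidence already in hand = 3 × 12 × 0.5 = 18.
Odds after that evidence = (1/2499) × 18 = 6/833.
Target odds = 0.995/0.005 = 199.
Need 12ⁿ ≥ 199 ÷ (6/833) = 165767/6.
12⁴ = 20736 falls short of 165767/6 but 12⁵ = 248832 reaches it, so n = 5.

5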